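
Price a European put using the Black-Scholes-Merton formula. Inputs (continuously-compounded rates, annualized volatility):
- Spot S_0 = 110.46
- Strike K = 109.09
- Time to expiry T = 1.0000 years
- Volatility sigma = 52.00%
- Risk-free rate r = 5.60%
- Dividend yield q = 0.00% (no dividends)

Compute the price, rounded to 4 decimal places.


Answer: Price = 18.4393

Derivation:
d1 = (ln(S/K) + (r - q + 0.5*sigma^2) * T) / (sigma * sqrt(T)) = 0.39169276
d2 = d1 - sigma * sqrt(T) = -0.12830724
exp(-rT) = 0.94553914; exp(-qT) = 1.00000000
P = K * exp(-rT) * N(-d2) - S_0 * exp(-qT) * N(-d1)
N(-d1) = 0.34764262; N(-d2) = 0.55104708
P = 109.0900 * 0.94553914 * 0.55104708 - 110.4600 * 1.00000000 * 0.34764262 = 18.4393


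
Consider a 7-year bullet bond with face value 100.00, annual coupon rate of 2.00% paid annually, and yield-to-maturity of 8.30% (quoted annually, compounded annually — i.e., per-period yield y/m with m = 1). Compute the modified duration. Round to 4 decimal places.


Answer: Modified duration = 5.9961

Derivation:
Coupon per period c = face * coupon_rate / m = 2.000000
Periods per year m = 1; per-period yield y/m = 0.083000
Number of cashflows N = 7
Cashflows (t years, CF_t, discount factor 1/(1+y/m)^(m*t), PV):
  t = 1.0000: CF_t = 2.000000, DF = 0.923361, PV = 1.846722
  t = 2.0000: CF_t = 2.000000, DF = 0.852596, PV = 1.705191
  t = 3.0000: CF_t = 2.000000, DF = 0.787254, PV = 1.574507
  t = 4.0000: CF_t = 2.000000, DF = 0.726919, PV = 1.453839
  t = 5.0000: CF_t = 2.000000, DF = 0.671209, PV = 1.342418
  t = 6.0000: CF_t = 2.000000, DF = 0.619768, PV = 1.239536
  t = 7.0000: CF_t = 102.000000, DF = 0.572270, PV = 58.371516
Price P = sum_t PV_t = 67.533729
First compute Macaulay numerator sum_t t * PV_t:
  t * PV_t at t = 1.0000: 1.846722
  t * PV_t at t = 2.0000: 3.410382
  t * PV_t at t = 3.0000: 4.723521
  t * PV_t at t = 4.0000: 5.815354
  t * PV_t at t = 5.0000: 6.712089
  t * PV_t at t = 6.0000: 7.437218
  t * PV_t at t = 7.0000: 408.600614
Macaulay duration D = 438.545901 / 67.533729 = 6.493731
Modified duration = D / (1 + y/m) = 6.493731 / (1 + 0.083000) = 5.996059


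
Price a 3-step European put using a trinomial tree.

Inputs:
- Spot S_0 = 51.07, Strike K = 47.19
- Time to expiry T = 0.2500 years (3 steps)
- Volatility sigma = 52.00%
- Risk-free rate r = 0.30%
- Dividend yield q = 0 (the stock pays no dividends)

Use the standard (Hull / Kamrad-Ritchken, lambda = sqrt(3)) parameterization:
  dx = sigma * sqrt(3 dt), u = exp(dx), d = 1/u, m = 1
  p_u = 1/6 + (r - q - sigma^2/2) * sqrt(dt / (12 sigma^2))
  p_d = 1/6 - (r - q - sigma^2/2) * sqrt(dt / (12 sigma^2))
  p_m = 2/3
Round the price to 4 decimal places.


Answer: Price = V(0,0) = 3.4198

Derivation:
dt = T/N = 0.083333; dx = sigma*sqrt(3*dt) = 0.260000
u = exp(dx) = 1.296930; d = 1/u = 0.771052
p_u = 0.145481, p_m = 0.666667, p_d = 0.187853
Discount per step: exp(-r*dt) = 0.999750
Stock lattice S(k, j) with j the centered position index:
  k=0: S(0,+0) = 51.0700
  k=1: S(1,-1) = 39.3776; S(1,+0) = 51.0700; S(1,+1) = 66.2342
  k=2: S(2,-2) = 30.3622; S(2,-1) = 39.3776; S(2,+0) = 51.0700; S(2,+1) = 66.2342; S(2,+2) = 85.9012
  k=3: S(3,-3) = 23.4108; S(3,-2) = 30.3622; S(3,-1) = 39.3776; S(3,+0) = 51.0700; S(3,+1) = 66.2342; S(3,+2) = 85.9012; S(3,+3) = 111.4078
Terminal payoffs V(N, j) = max(K - S_T, 0):
  V(3,-3) = 23.779205; V(3,-2) = 16.827836; V(3,-1) = 7.812396; V(3,+0) = 0.000000; V(3,+1) = 0.000000; V(3,+2) = 0.000000; V(3,+3) = 0.000000
Backward induction: V(k, j) = exp(-r*dt) * [p_u * V(k+1, j+1) + p_m * V(k+1, j) + p_d * V(k+1, j-1)]
  V(2,-2) = exp(-r*dt) * [p_u*7.812396 + p_m*16.827836 + p_d*23.779205] = 16.817890
  V(2,-1) = exp(-r*dt) * [p_u*0.000000 + p_m*7.812396 + p_d*16.827836] = 8.367324
  V(2,+0) = exp(-r*dt) * [p_u*0.000000 + p_m*0.000000 + p_d*7.812396] = 1.467212
  V(2,+1) = exp(-r*dt) * [p_u*0.000000 + p_m*0.000000 + p_d*0.000000] = 0.000000
  V(2,+2) = exp(-r*dt) * [p_u*0.000000 + p_m*0.000000 + p_d*0.000000] = 0.000000
  V(1,-1) = exp(-r*dt) * [p_u*1.467212 + p_m*8.367324 + p_d*16.817890] = 8.948713
  V(1,+0) = exp(-r*dt) * [p_u*0.000000 + p_m*1.467212 + p_d*8.367324] = 2.549327
  V(1,+1) = exp(-r*dt) * [p_u*0.000000 + p_m*0.000000 + p_d*1.467212] = 0.275551
  V(0,+0) = exp(-r*dt) * [p_u*0.275551 + p_m*2.549327 + p_d*8.948713] = 3.419822


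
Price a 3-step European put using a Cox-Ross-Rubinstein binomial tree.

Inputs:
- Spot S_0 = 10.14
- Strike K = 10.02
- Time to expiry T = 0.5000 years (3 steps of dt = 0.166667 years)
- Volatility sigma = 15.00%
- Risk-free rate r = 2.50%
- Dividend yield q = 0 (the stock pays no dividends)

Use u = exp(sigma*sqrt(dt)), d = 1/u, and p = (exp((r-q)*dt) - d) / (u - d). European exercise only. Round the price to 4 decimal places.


dt = T/N = 0.166667
u = exp(sigma*sqrt(dt)) = 1.063151; d = 1/u = 0.940600
p = (exp((r-q)*dt) - d) / (u - d) = 0.518766
Discount per step: exp(-r*dt) = 0.995842
Stock lattice S(k, i) with i counting down-moves:
  k=0: S(0,0) = 10.1400
  k=1: S(1,0) = 10.7804; S(1,1) = 9.5377
  k=2: S(2,0) = 11.4611; S(2,1) = 10.1400; S(2,2) = 8.9711
  k=3: S(3,0) = 12.1849; S(3,1) = 10.7804; S(3,2) = 9.5377; S(3,3) = 8.4383
Terminal payoffs V(N, i) = max(K - S_T, 0):
  V(3,0) = 0.000000; V(3,1) = 0.000000; V(3,2) = 0.482315; V(3,3) = 1.581739
Backward induction: V(k, i) = exp(-r*dt) * [p * V(k+1, i) + (1-p) * V(k+1, i+1)].
  V(2,0) = exp(-r*dt) * [p*0.000000 + (1-p)*0.000000] = 0.000000
  V(2,1) = exp(-r*dt) * [p*0.000000 + (1-p)*0.482315] = 0.231142
  V(2,2) = exp(-r*dt) * [p*0.482315 + (1-p)*1.581739] = 1.007190
  V(1,0) = exp(-r*dt) * [p*0.000000 + (1-p)*0.231142] = 0.110771
  V(1,1) = exp(-r*dt) * [p*0.231142 + (1-p)*1.007190] = 0.602089
  V(0,0) = exp(-r*dt) * [p*0.110771 + (1-p)*0.602089] = 0.345766

Answer: Price = V(0,0) = 0.3458


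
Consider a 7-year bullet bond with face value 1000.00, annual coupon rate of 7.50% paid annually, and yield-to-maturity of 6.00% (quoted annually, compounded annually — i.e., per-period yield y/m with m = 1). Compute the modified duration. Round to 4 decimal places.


Answer: Modified duration = 5.4257

Derivation:
Coupon per period c = face * coupon_rate / m = 75.000000
Periods per year m = 1; per-period yield y/m = 0.060000
Number of cashflows N = 7
Cashflows (t years, CF_t, discount factor 1/(1+y/m)^(m*t), PV):
  t = 1.0000: CF_t = 75.000000, DF = 0.943396, PV = 70.754717
  t = 2.0000: CF_t = 75.000000, DF = 0.889996, PV = 66.749733
  t = 3.0000: CF_t = 75.000000, DF = 0.839619, PV = 62.971446
  t = 4.0000: CF_t = 75.000000, DF = 0.792094, PV = 59.407025
  t = 5.0000: CF_t = 75.000000, DF = 0.747258, PV = 56.044363
  t = 6.0000: CF_t = 75.000000, DF = 0.704961, PV = 52.872041
  t = 7.0000: CF_t = 1075.000000, DF = 0.665057, PV = 714.936397
Price P = sum_t PV_t = 1083.735722
First compute Macaulay numerator sum_t t * PV_t:
  t * PV_t at t = 1.0000: 70.754717
  t * PV_t at t = 2.0000: 133.499466
  t * PV_t at t = 3.0000: 188.914339
  t * PV_t at t = 4.0000: 237.628099
  t * PV_t at t = 5.0000: 280.221815
  t * PV_t at t = 6.0000: 317.232243
  t * PV_t at t = 7.0000: 5004.554780
Macaulay duration D = 6232.805459 / 1083.735722 = 5.751223
Modified duration = D / (1 + y/m) = 5.751223 / (1 + 0.060000) = 5.425682


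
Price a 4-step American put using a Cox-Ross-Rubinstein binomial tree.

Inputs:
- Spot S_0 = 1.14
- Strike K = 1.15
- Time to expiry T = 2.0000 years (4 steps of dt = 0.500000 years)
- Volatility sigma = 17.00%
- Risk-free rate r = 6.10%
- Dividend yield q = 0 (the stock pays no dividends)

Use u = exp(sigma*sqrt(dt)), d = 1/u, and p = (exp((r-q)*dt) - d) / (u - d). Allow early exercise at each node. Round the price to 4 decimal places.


dt = T/N = 0.500000
u = exp(sigma*sqrt(dt)) = 1.127732; d = 1/u = 0.886736
p = (exp((r-q)*dt) - d) / (u - d) = 0.598492
Discount per step: exp(-r*dt) = 0.969960
Stock lattice S(k, i) with i counting down-moves:
  k=0: S(0,0) = 1.1400
  k=1: S(1,0) = 1.2856; S(1,1) = 1.0109
  k=2: S(2,0) = 1.4498; S(2,1) = 1.1400; S(2,2) = 0.8964
  k=3: S(3,0) = 1.6350; S(3,1) = 1.2856; S(3,2) = 1.0109; S(3,3) = 0.7949
  k=4: S(4,0) = 1.8439; S(4,1) = 1.4498; S(4,2) = 1.1400; S(4,3) = 0.8964; S(4,4) = 0.7048
Terminal payoffs V(N, i) = max(K - S_T, 0):
  V(4,0) = 0.000000; V(4,1) = 0.000000; V(4,2) = 0.010000; V(4,3) = 0.253617; V(4,4) = 0.445174
Backward induction: V(k, i) = exp(-r*dt) * [p * V(k+1, i) + (1-p) * V(k+1, i+1)]; then take max(V_cont, immediate exercise) for American.
  V(3,0) = exp(-r*dt) * [p*0.000000 + (1-p)*0.000000] = 0.000000; exercise = 0.000000; V(3,0) = max -> 0.000000
  V(3,1) = exp(-r*dt) * [p*0.000000 + (1-p)*0.010000] = 0.003894; exercise = 0.000000; V(3,1) = max -> 0.003894
  V(3,2) = exp(-r*dt) * [p*0.010000 + (1-p)*0.253617] = 0.104576; exercise = 0.139121; V(3,2) = max -> 0.139121
  V(3,3) = exp(-r*dt) * [p*0.253617 + (1-p)*0.445174] = 0.320600; exercise = 0.355145; V(3,3) = max -> 0.355145
  V(2,0) = exp(-r*dt) * [p*0.000000 + (1-p)*0.003894] = 0.001517; exercise = 0.000000; V(2,0) = max -> 0.001517
  V(2,1) = exp(-r*dt) * [p*0.003894 + (1-p)*0.139121] = 0.056441; exercise = 0.010000; V(2,1) = max -> 0.056441
  V(2,2) = exp(-r*dt) * [p*0.139121 + (1-p)*0.355145] = 0.219072; exercise = 0.253617; V(2,2) = max -> 0.253617
  V(1,0) = exp(-r*dt) * [p*0.001517 + (1-p)*0.056441] = 0.022861; exercise = 0.000000; V(1,0) = max -> 0.022861
  V(1,1) = exp(-r*dt) * [p*0.056441 + (1-p)*0.253617] = 0.131535; exercise = 0.139121; V(1,1) = max -> 0.139121
  V(0,0) = exp(-r*dt) * [p*0.022861 + (1-p)*0.139121] = 0.067452; exercise = 0.010000; V(0,0) = max -> 0.067452

Answer: Price = V(0,0) = 0.0675


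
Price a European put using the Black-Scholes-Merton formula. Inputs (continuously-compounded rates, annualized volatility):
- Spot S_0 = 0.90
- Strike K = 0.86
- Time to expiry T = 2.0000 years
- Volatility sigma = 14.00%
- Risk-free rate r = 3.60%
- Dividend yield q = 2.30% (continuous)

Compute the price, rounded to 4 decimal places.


Answer: Price = 0.0400

Derivation:
d1 = (ln(S/K) + (r - q + 0.5*sigma^2) * T) / (sigma * sqrt(T)) = 0.45993444
d2 = d1 - sigma * sqrt(T) = 0.26194455
exp(-rT) = 0.93053090; exp(-qT) = 0.95504196
P = K * exp(-rT) * N(-d2) - S_0 * exp(-qT) * N(-d1)
N(-d1) = 0.32278164; N(-d2) = 0.39668210
P = 0.8600 * 0.93053090 * 0.39668210 - 0.9000 * 0.95504196 * 0.32278164 = 0.0400


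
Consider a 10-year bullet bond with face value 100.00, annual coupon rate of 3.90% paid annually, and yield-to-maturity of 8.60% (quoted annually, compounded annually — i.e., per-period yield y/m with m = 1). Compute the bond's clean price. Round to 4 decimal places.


Answer: Price = 69.2986

Derivation:
Coupon per period c = face * coupon_rate / m = 3.900000
Periods per year m = 1; per-period yield y/m = 0.086000
Number of cashflows N = 10
Cashflows (t years, CF_t, discount factor 1/(1+y/m)^(m*t), PV):
  t = 1.0000: CF_t = 3.900000, DF = 0.920810, PV = 3.591160
  t = 2.0000: CF_t = 3.900000, DF = 0.847892, PV = 3.306777
  t = 3.0000: CF_t = 3.900000, DF = 0.780747, PV = 3.044915
  t = 4.0000: CF_t = 3.900000, DF = 0.718920, PV = 2.803789
  t = 5.0000: CF_t = 3.900000, DF = 0.661989, PV = 2.581758
  t = 6.0000: CF_t = 3.900000, DF = 0.609566, PV = 2.377309
  t = 7.0000: CF_t = 3.900000, DF = 0.561295, PV = 2.189051
  t = 8.0000: CF_t = 3.900000, DF = 0.516846, PV = 2.015701
  t = 9.0000: CF_t = 3.900000, DF = 0.475917, PV = 1.856078
  t = 10.0000: CF_t = 103.900000, DF = 0.438230, PV = 45.532060
Price P = sum_t PV_t = 69.298597


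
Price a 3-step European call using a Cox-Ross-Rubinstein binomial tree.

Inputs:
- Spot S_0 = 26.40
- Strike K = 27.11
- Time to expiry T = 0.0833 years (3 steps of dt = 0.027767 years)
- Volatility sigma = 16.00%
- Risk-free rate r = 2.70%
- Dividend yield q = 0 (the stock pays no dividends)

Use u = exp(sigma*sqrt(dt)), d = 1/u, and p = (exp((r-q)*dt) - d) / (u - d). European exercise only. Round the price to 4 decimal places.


Answer: Price = V(0,0) = 0.1952

Derivation:
dt = T/N = 0.027767
u = exp(sigma*sqrt(dt)) = 1.027020; d = 1/u = 0.973691
p = (exp((r-q)*dt) - d) / (u - d) = 0.507398
Discount per step: exp(-r*dt) = 0.999251
Stock lattice S(k, i) with i counting down-moves:
  k=0: S(0,0) = 26.4000
  k=1: S(1,0) = 27.1133; S(1,1) = 25.7054
  k=2: S(2,0) = 27.8459; S(2,1) = 26.4000; S(2,2) = 25.0292
  k=3: S(3,0) = 28.5983; S(3,1) = 27.1133; S(3,2) = 25.7054; S(3,3) = 24.3707
Terminal payoffs V(N, i) = max(S_T - K, 0):
  V(3,0) = 1.488321; V(3,1) = 0.003326; V(3,2) = 0.000000; V(3,3) = 0.000000
Backward induction: V(k, i) = exp(-r*dt) * [p * V(k+1, i) + (1-p) * V(k+1, i+1)].
  V(2,0) = exp(-r*dt) * [p*1.488321 + (1-p)*0.003326] = 0.756243
  V(2,1) = exp(-r*dt) * [p*0.003326 + (1-p)*0.000000] = 0.001686
  V(2,2) = exp(-r*dt) * [p*0.000000 + (1-p)*0.000000] = 0.000000
  V(1,0) = exp(-r*dt) * [p*0.756243 + (1-p)*0.001686] = 0.384259
  V(1,1) = exp(-r*dt) * [p*0.001686 + (1-p)*0.000000] = 0.000855
  V(0,0) = exp(-r*dt) * [p*0.384259 + (1-p)*0.000855] = 0.195247


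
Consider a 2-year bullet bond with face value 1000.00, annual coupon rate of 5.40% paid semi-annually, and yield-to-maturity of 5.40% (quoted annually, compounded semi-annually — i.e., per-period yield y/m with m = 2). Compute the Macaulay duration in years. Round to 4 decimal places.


Coupon per period c = face * coupon_rate / m = 27.000000
Periods per year m = 2; per-period yield y/m = 0.027000
Number of cashflows N = 4
Cashflows (t years, CF_t, discount factor 1/(1+y/m)^(m*t), PV):
  t = 0.5000: CF_t = 27.000000, DF = 0.973710, PV = 26.290166
  t = 1.0000: CF_t = 27.000000, DF = 0.948111, PV = 25.598993
  t = 1.5000: CF_t = 27.000000, DF = 0.923185, PV = 24.925991
  t = 2.0000: CF_t = 1027.000000, DF = 0.898914, PV = 923.184851
Price P = sum_t PV_t = 1000.000000
Macaulay numerator sum_t t * PV_t:
  t * PV_t at t = 0.5000: 13.145083
  t * PV_t at t = 1.0000: 25.598993
  t * PV_t at t = 1.5000: 37.388986
  t * PV_t at t = 2.0000: 1846.369702
Macaulay duration D = (sum_t t * PV_t) / P = 1922.502763 / 1000.000000 = 1.922503

Answer: Macaulay duration = 1.9225 years


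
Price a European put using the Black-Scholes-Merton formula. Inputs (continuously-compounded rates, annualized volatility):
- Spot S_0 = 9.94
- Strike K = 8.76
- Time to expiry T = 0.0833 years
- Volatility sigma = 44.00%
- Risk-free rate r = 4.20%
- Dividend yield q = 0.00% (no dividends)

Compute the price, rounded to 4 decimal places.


Answer: Price = 0.0943

Derivation:
d1 = (ln(S/K) + (r - q + 0.5*sigma^2) * T) / (sigma * sqrt(T)) = 1.08615923
d2 = d1 - sigma * sqrt(T) = 0.95916757
exp(-rT) = 0.99650751; exp(-qT) = 1.00000000
P = K * exp(-rT) * N(-d2) - S_0 * exp(-qT) * N(-d1)
N(-d1) = 0.13870428; N(-d2) = 0.16873717
P = 8.7600 * 0.99650751 * 0.16873717 - 9.9400 * 1.00000000 * 0.13870428 = 0.0943


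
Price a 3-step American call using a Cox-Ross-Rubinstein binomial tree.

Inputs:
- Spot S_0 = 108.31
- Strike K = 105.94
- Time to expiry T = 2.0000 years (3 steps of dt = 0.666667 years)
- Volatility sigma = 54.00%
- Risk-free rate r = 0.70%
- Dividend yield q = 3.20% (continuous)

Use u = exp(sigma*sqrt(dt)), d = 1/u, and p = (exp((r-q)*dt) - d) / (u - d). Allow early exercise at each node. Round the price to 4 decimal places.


dt = T/N = 0.666667
u = exp(sigma*sqrt(dt)) = 1.554118; d = 1/u = 0.643452
p = (exp((r-q)*dt) - d) / (u - d) = 0.373375
Discount per step: exp(-r*dt) = 0.995344
Stock lattice S(k, i) with i counting down-moves:
  k=0: S(0,0) = 108.3100
  k=1: S(1,0) = 168.3265; S(1,1) = 69.6923
  k=2: S(2,0) = 261.5993; S(2,1) = 108.3100; S(2,2) = 44.8436
  k=3: S(3,0) = 406.5561; S(3,1) = 168.3265; S(3,2) = 69.6923; S(3,3) = 28.8547
Terminal payoffs V(N, i) = max(S_T - K, 0):
  V(3,0) = 300.616108; V(3,1) = 62.386516; V(3,2) = 0.000000; V(3,3) = 0.000000
Backward induction: V(k, i) = exp(-r*dt) * [p * V(k+1, i) + (1-p) * V(k+1, i+1)]; then take max(V_cont, immediate exercise) for American.
  V(2,0) = exp(-r*dt) * [p*300.616108 + (1-p)*62.386516] = 150.630819; exercise = 155.659261; V(2,0) = max -> 155.659261
  V(2,1) = exp(-r*dt) * [p*62.386516 + (1-p)*0.000000] = 23.185093; exercise = 2.370000; V(2,1) = max -> 23.185093
  V(2,2) = exp(-r*dt) * [p*0.000000 + (1-p)*0.000000] = 0.000000; exercise = 0.000000; V(2,2) = max -> 0.000000
  V(1,0) = exp(-r*dt) * [p*155.659261 + (1-p)*23.185093] = 72.309356; exercise = 62.386516; V(1,0) = max -> 72.309356
  V(1,1) = exp(-r*dt) * [p*23.185093 + (1-p)*0.000000] = 8.616422; exercise = 0.000000; V(1,1) = max -> 8.616422
  V(0,0) = exp(-r*dt) * [p*72.309356 + (1-p)*8.616422] = 32.246911; exercise = 2.370000; V(0,0) = max -> 32.246911

Answer: Price = V(0,0) = 32.2469


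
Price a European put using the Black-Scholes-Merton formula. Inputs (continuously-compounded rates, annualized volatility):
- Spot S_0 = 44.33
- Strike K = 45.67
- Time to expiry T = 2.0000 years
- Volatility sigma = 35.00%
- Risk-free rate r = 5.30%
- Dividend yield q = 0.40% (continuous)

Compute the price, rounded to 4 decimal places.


Answer: Price = 6.9398

Derivation:
d1 = (ln(S/K) + (r - q + 0.5*sigma^2) * T) / (sigma * sqrt(T)) = 0.38531263
d2 = d1 - sigma * sqrt(T) = -0.10966212
exp(-rT) = 0.89942465; exp(-qT) = 0.99203191
P = K * exp(-rT) * N(-d2) - S_0 * exp(-qT) * N(-d1)
N(-d1) = 0.35000290; N(-d2) = 0.54366133
P = 45.6700 * 0.89942465 * 0.54366133 - 44.3300 * 0.99203191 * 0.35000290 = 6.9398


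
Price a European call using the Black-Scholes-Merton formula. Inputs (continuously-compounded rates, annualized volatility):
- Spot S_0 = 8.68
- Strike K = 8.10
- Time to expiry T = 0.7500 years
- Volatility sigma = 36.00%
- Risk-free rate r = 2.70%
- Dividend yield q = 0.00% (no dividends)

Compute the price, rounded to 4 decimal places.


Answer: Price = 1.4421

Derivation:
d1 = (ln(S/K) + (r - q + 0.5*sigma^2) * T) / (sigma * sqrt(T)) = 0.44265916
d2 = d1 - sigma * sqrt(T) = 0.13089001
exp(-rT) = 0.97995365; exp(-qT) = 1.00000000
C = S_0 * exp(-qT) * N(d1) - K * exp(-rT) * N(d2)
N(d1) = 0.67099386; N(d2) = 0.55206884
C = 8.6800 * 1.00000000 * 0.67099386 - 8.1000 * 0.97995365 * 0.55206884 = 1.4421


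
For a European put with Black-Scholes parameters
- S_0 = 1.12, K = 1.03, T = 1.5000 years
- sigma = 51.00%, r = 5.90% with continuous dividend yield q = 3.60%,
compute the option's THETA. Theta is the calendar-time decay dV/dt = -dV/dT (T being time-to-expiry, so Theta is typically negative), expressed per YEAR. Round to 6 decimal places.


d1 = 0.5016569131; d2 = -0.1229629713
phi(d1) = 0.3517732939; exp(-qT) = 0.9474321065; exp(-rT) = 0.9153031107
Theta = -S*exp(-qT)*phi(d1)*sigma/(2*sqrt(T)) + r*K*exp(-rT)*N(-d2) - q*S*exp(-qT)*N(-d1)
N(-d1) = 0.3079544389; N(-d2) = 0.5489317900; sqrt(T) = 1.2247448714
Term 1 = -1.1200 * 0.9474321065 * 0.3517732939 * 0.5100 / (2 * 1.2247448714) = -0.0777183438
Term 2 = 0.0590 * 1.0300 * 0.9153031107 * 0.5489317900 = 0.0305332165
Term 3 = -0.0360 * 1.1200 * 0.9474321065 * 0.3079544389 = -0.0117640020
Theta = -0.0777183438 + (0.0305332165) + (-0.0117640020) = -0.058949

Answer: Theta = -0.058949


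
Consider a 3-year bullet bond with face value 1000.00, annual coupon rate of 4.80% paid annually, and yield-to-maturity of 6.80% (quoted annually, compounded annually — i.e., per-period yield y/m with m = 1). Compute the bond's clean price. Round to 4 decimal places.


Answer: Price = 947.3213

Derivation:
Coupon per period c = face * coupon_rate / m = 48.000000
Periods per year m = 1; per-period yield y/m = 0.068000
Number of cashflows N = 3
Cashflows (t years, CF_t, discount factor 1/(1+y/m)^(m*t), PV):
  t = 1.0000: CF_t = 48.000000, DF = 0.936330, PV = 44.943820
  t = 2.0000: CF_t = 48.000000, DF = 0.876713, PV = 42.082229
  t = 3.0000: CF_t = 1048.000000, DF = 0.820892, PV = 860.295249
Price P = sum_t PV_t = 947.321298


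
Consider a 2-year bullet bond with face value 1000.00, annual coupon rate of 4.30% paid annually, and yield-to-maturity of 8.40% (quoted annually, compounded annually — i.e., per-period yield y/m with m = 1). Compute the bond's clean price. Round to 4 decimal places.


Coupon per period c = face * coupon_rate / m = 43.000000
Periods per year m = 1; per-period yield y/m = 0.084000
Number of cashflows N = 2
Cashflows (t years, CF_t, discount factor 1/(1+y/m)^(m*t), PV):
  t = 1.0000: CF_t = 43.000000, DF = 0.922509, PV = 39.667897
  t = 2.0000: CF_t = 1043.000000, DF = 0.851023, PV = 887.617271
Price P = sum_t PV_t = 927.285168

Answer: Price = 927.2852


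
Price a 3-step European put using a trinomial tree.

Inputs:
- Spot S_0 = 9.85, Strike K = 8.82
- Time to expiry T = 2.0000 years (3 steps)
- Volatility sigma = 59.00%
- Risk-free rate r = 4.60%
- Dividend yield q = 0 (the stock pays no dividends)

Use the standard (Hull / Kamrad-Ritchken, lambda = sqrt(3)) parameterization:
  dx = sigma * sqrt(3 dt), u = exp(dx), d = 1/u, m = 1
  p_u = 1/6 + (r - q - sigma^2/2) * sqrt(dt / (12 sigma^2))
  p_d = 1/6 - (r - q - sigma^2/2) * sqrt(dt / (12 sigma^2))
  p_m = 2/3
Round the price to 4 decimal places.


dt = T/N = 0.666667; dx = sigma*sqrt(3*dt) = 0.834386
u = exp(dx) = 2.303399; d = 1/u = 0.434141
p_u = 0.115511, p_m = 0.666667, p_d = 0.217822
Discount per step: exp(-r*dt) = 0.969799
Stock lattice S(k, j) with j the centered position index:
  k=0: S(0,+0) = 9.8500
  k=1: S(1,-1) = 4.2763; S(1,+0) = 9.8500; S(1,+1) = 22.6885
  k=2: S(2,-2) = 1.8565; S(2,-1) = 4.2763; S(2,+0) = 9.8500; S(2,+1) = 22.6885; S(2,+2) = 52.2606
  k=3: S(3,-3) = 0.8060; S(3,-2) = 1.8565; S(3,-1) = 4.2763; S(3,+0) = 9.8500; S(3,+1) = 22.6885; S(3,+2) = 52.2606; S(3,+3) = 120.3771
Terminal payoffs V(N, j) = max(K - S_T, 0):
  V(3,-3) = 8.014012; V(3,-2) = 6.963488; V(3,-1) = 4.543712; V(3,+0) = 0.000000; V(3,+1) = 0.000000; V(3,+2) = 0.000000; V(3,+3) = 0.000000
Backward induction: V(k, j) = exp(-r*dt) * [p_u * V(k+1, j+1) + p_m * V(k+1, j) + p_d * V(k+1, j-1)]
  V(2,-2) = exp(-r*dt) * [p_u*4.543712 + p_m*6.963488 + p_d*8.014012] = 6.704029
  V(2,-1) = exp(-r*dt) * [p_u*0.000000 + p_m*4.543712 + p_d*6.963488] = 4.408649
  V(2,+0) = exp(-r*dt) * [p_u*0.000000 + p_m*0.000000 + p_d*4.543712] = 0.959830
  V(2,+1) = exp(-r*dt) * [p_u*0.000000 + p_m*0.000000 + p_d*0.000000] = 0.000000
  V(2,+2) = exp(-r*dt) * [p_u*0.000000 + p_m*0.000000 + p_d*0.000000] = 0.000000
  V(1,-1) = exp(-r*dt) * [p_u*0.959830 + p_m*4.408649 + p_d*6.704029] = 4.374041
  V(1,+0) = exp(-r*dt) * [p_u*0.000000 + p_m*0.959830 + p_d*4.408649] = 1.551860
  V(1,+1) = exp(-r*dt) * [p_u*0.000000 + p_m*0.000000 + p_d*0.959830] = 0.202758
  V(0,+0) = exp(-r*dt) * [p_u*0.202758 + p_m*1.551860 + p_d*4.374041] = 1.950029

Answer: Price = V(0,0) = 1.9500


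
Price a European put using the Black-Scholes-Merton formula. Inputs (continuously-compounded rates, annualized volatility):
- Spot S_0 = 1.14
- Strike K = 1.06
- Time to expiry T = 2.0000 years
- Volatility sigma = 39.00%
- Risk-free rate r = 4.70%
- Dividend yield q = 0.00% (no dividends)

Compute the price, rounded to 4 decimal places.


d1 = (ln(S/K) + (r - q + 0.5*sigma^2) * T) / (sigma * sqrt(T)) = 0.57812208
d2 = d1 - sigma * sqrt(T) = 0.02657879
exp(-rT) = 0.91028276; exp(-qT) = 1.00000000
P = K * exp(-rT) * N(-d2) - S_0 * exp(-qT) * N(-d1)
N(-d1) = 0.28159085; N(-d2) = 0.48939784
P = 1.0600 * 0.91028276 * 0.48939784 - 1.1400 * 1.00000000 * 0.28159085 = 0.1512

Answer: Price = 0.1512


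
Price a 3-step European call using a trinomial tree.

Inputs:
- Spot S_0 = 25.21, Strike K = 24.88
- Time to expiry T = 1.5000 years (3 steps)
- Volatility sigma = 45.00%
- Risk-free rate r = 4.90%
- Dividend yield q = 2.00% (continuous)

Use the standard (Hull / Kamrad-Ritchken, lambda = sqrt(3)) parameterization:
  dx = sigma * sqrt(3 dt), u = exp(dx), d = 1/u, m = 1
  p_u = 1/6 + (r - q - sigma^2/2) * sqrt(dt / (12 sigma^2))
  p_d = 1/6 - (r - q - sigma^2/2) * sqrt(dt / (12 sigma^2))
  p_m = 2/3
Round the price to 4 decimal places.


dt = T/N = 0.500000; dx = sigma*sqrt(3*dt) = 0.551135
u = exp(dx) = 1.735222; d = 1/u = 0.576295
p_u = 0.133893, p_m = 0.666667, p_d = 0.199440
Discount per step: exp(-r*dt) = 0.975798
Stock lattice S(k, j) with j the centered position index:
  k=0: S(0,+0) = 25.2100
  k=1: S(1,-1) = 14.5284; S(1,+0) = 25.2100; S(1,+1) = 43.7449
  k=2: S(2,-2) = 8.3726; S(2,-1) = 14.5284; S(2,+0) = 25.2100; S(2,+1) = 43.7449; S(2,+2) = 75.9072
  k=3: S(3,-3) = 4.8251; S(3,-2) = 8.3726; S(3,-1) = 14.5284; S(3,+0) = 25.2100; S(3,+1) = 43.7449; S(3,+2) = 75.9072; S(3,+3) = 131.7158
Terminal payoffs V(N, j) = max(S_T - K, 0):
  V(3,-3) = 0.000000; V(3,-2) = 0.000000; V(3,-1) = 0.000000; V(3,+0) = 0.330000; V(3,+1) = 18.864939; V(3,+2) = 51.027168; V(3,+3) = 106.835767
Backward induction: V(k, j) = exp(-r*dt) * [p_u * V(k+1, j+1) + p_m * V(k+1, j) + p_d * V(k+1, j-1)]
  V(2,-2) = exp(-r*dt) * [p_u*0.000000 + p_m*0.000000 + p_d*0.000000] = 0.000000
  V(2,-1) = exp(-r*dt) * [p_u*0.330000 + p_m*0.000000 + p_d*0.000000] = 0.043115
  V(2,+0) = exp(-r*dt) * [p_u*18.864939 + p_m*0.330000 + p_d*0.000000] = 2.679434
  V(2,+1) = exp(-r*dt) * [p_u*51.027168 + p_m*18.864939 + p_d*0.330000] = 19.003311
  V(2,+2) = exp(-r*dt) * [p_u*106.835767 + p_m*51.027168 + p_d*18.864939] = 50.824558
  V(1,-1) = exp(-r*dt) * [p_u*2.679434 + p_m*0.043115 + p_d*0.000000] = 0.378124
  V(1,+0) = exp(-r*dt) * [p_u*19.003311 + p_m*2.679434 + p_d*0.043115] = 4.234285
  V(1,+1) = exp(-r*dt) * [p_u*50.824558 + p_m*19.003311 + p_d*2.679434] = 19.524085
  V(0,+0) = exp(-r*dt) * [p_u*19.524085 + p_m*4.234285 + p_d*0.378124] = 5.379003

Answer: Price = V(0,0) = 5.3790


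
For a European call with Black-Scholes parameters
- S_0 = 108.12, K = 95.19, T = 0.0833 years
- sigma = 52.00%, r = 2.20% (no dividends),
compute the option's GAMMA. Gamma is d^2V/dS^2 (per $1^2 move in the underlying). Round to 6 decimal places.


d1 = 0.9359049130; d2 = 0.7858238682
phi(d1) = 0.2574582942; exp(-qT) = 1.0000000000; exp(-rT) = 0.9981690782
Gamma = exp(-qT) * phi(d1) / (S * sigma * sqrt(T)) = 1.0000000000 * 0.2574582942 / (108.1200 * 0.5200 * 0.2886173938) = 0.015866

Answer: Gamma = 0.015866


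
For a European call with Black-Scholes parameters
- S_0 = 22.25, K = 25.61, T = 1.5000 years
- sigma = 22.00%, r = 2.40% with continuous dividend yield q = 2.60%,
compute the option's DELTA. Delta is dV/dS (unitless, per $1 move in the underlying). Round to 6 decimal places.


d1 = -0.3983794136; d2 = -0.6678232853
phi(d1) = 0.3685084592; exp(-qT) = 0.9617507091; exp(-rT) = 0.9646402935
N(d1) = 0.3451752652
Delta = exp(-qT) * N(d1) = 0.9617507091 * 0.3451752652 = 0.331973

Answer: Delta = 0.331973


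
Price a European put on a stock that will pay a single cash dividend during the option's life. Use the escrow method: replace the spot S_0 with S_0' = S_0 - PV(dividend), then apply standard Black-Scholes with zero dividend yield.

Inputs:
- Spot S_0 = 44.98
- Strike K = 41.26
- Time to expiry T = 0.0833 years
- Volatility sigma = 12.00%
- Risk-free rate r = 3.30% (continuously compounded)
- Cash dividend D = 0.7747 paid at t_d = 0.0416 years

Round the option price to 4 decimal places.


PV(D) = D * exp(-r * t_d) = 0.7747 * 0.99862814 = 0.77363722
S_0' = S_0 - PV(D) = 44.9800 - 0.77363722 = 44.20636278
d1 = (ln(S_0'/K) + (r + sigma^2/2)*T) / (sigma*sqrt(T)) = 2.08822842
d2 = d1 - sigma*sqrt(T) = 2.05359433
exp(-rT) = 0.99725487
N(-d1) = 0.01838862; N(-d2) = 0.02000749
P = K * exp(-rT) * N(-d2) - S_0' * N(-d1) = 41.2600 * 0.99725487 * 0.02000749 - 44.20636278 * 0.01838862 = 0.0103

Answer: Price = 0.0103


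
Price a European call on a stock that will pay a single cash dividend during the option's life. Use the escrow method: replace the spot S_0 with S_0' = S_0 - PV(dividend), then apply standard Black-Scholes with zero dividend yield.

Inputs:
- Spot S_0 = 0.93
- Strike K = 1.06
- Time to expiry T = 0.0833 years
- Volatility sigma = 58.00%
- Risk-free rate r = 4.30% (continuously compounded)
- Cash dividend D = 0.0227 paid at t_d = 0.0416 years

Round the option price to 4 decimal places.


Answer: Price = 0.0162

Derivation:
PV(D) = D * exp(-r * t_d) = 0.0227 * 0.99821280 = 0.02265943
S_0' = S_0 - PV(D) = 0.9300 - 0.02265943 = 0.90734057
d1 = (ln(S_0'/K) + (r + sigma^2/2)*T) / (sigma*sqrt(T)) = -0.82386459
d2 = d1 - sigma*sqrt(T) = -0.99126268
exp(-rT) = 0.99642451
N(d1) = 0.20500825; N(d2) = 0.16077867
C = S_0' * N(d1) - K * exp(-rT) * N(d2) = 0.90734057 * 0.20500825 - 1.0600 * 0.99642451 * 0.16077867 = 0.0162


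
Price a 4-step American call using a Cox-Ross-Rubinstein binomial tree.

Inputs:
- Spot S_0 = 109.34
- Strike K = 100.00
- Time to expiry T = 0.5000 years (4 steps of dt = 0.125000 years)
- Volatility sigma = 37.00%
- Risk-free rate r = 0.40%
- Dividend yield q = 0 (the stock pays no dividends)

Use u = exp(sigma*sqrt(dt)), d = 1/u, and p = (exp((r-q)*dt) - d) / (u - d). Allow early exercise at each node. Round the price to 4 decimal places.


dt = T/N = 0.125000
u = exp(sigma*sqrt(dt)) = 1.139757; d = 1/u = 0.877380
p = (exp((r-q)*dt) - d) / (u - d) = 0.469249
Discount per step: exp(-r*dt) = 0.999500
Stock lattice S(k, i) with i counting down-moves:
  k=0: S(0,0) = 109.3400
  k=1: S(1,0) = 124.6210; S(1,1) = 95.9328
  k=2: S(2,0) = 142.0376; S(2,1) = 109.3400; S(2,2) = 84.1695
  k=3: S(3,0) = 161.8883; S(3,1) = 124.6210; S(3,2) = 95.9328; S(3,3) = 73.8487
  k=4: S(4,0) = 184.5133; S(4,1) = 142.0376; S(4,2) = 109.3400; S(4,3) = 84.1695; S(4,4) = 64.7934
Terminal payoffs V(N, i) = max(S_T - K, 0):
  V(4,0) = 84.513256; V(4,1) = 42.037599; V(4,2) = 9.340000; V(4,3) = 0.000000; V(4,4) = 0.000000
Backward induction: V(k, i) = exp(-r*dt) * [p * V(k+1, i) + (1-p) * V(k+1, i+1)]; then take max(V_cont, immediate exercise) for American.
  V(3,0) = exp(-r*dt) * [p*84.513256 + (1-p)*42.037599] = 61.938282; exercise = 61.888294; V(3,0) = max -> 61.938282
  V(3,1) = exp(-r*dt) * [p*42.037599 + (1-p)*9.340000] = 24.670977; exercise = 24.620990; V(3,1) = max -> 24.670977
  V(3,2) = exp(-r*dt) * [p*9.340000 + (1-p)*0.000000] = 4.380595; exercise = 0.000000; V(3,2) = max -> 4.380595
  V(3,3) = exp(-r*dt) * [p*0.000000 + (1-p)*0.000000] = 0.000000; exercise = 0.000000; V(3,3) = max -> 0.000000
  V(2,0) = exp(-r*dt) * [p*61.938282 + (1-p)*24.670977] = 42.137549; exercise = 42.037599; V(2,0) = max -> 42.137549
  V(2,1) = exp(-r*dt) * [p*24.670977 + (1-p)*4.380595] = 13.894887; exercise = 9.340000; V(2,1) = max -> 13.894887
  V(2,2) = exp(-r*dt) * [p*4.380595 + (1-p)*0.000000] = 2.054562; exercise = 0.000000; V(2,2) = max -> 2.054562
  V(1,0) = exp(-r*dt) * [p*42.137549 + (1-p)*13.894887] = 27.134158; exercise = 24.620990; V(1,0) = max -> 27.134158
  V(1,1) = exp(-r*dt) * [p*13.894887 + (1-p)*2.054562] = 7.606819; exercise = 0.000000; V(1,1) = max -> 7.606819
  V(0,0) = exp(-r*dt) * [p*27.134158 + (1-p)*7.606819] = 16.761620; exercise = 9.340000; V(0,0) = max -> 16.761620

Answer: Price = V(0,0) = 16.7616


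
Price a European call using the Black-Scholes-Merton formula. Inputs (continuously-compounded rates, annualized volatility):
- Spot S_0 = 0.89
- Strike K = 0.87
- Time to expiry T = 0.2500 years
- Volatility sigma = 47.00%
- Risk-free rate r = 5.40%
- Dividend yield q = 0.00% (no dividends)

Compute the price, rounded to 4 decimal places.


d1 = (ln(S/K) + (r - q + 0.5*sigma^2) * T) / (sigma * sqrt(T)) = 0.27166277
d2 = d1 - sigma * sqrt(T) = 0.03666277
exp(-rT) = 0.98659072; exp(-qT) = 1.00000000
C = S_0 * exp(-qT) * N(d1) - K * exp(-rT) * N(d2)
N(d1) = 0.60705934; N(d2) = 0.51462305
C = 0.8900 * 1.00000000 * 0.60705934 - 0.8700 * 0.98659072 * 0.51462305 = 0.0986

Answer: Price = 0.0986


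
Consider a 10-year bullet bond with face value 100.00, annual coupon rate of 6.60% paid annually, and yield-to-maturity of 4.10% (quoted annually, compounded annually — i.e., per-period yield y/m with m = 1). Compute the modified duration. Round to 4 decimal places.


Coupon per period c = face * coupon_rate / m = 6.600000
Periods per year m = 1; per-period yield y/m = 0.041000
Number of cashflows N = 10
Cashflows (t years, CF_t, discount factor 1/(1+y/m)^(m*t), PV):
  t = 1.0000: CF_t = 6.600000, DF = 0.960615, PV = 6.340058
  t = 2.0000: CF_t = 6.600000, DF = 0.922781, PV = 6.090353
  t = 3.0000: CF_t = 6.600000, DF = 0.886437, PV = 5.850483
  t = 4.0000: CF_t = 6.600000, DF = 0.851524, PV = 5.620061
  t = 5.0000: CF_t = 6.600000, DF = 0.817987, PV = 5.398714
  t = 6.0000: CF_t = 6.600000, DF = 0.785770, PV = 5.186084
  t = 7.0000: CF_t = 6.600000, DF = 0.754823, PV = 4.981829
  t = 8.0000: CF_t = 6.600000, DF = 0.725094, PV = 4.785619
  t = 9.0000: CF_t = 6.600000, DF = 0.696536, PV = 4.597136
  t = 10.0000: CF_t = 106.600000, DF = 0.669103, PV = 71.326335
Price P = sum_t PV_t = 120.176672
First compute Macaulay numerator sum_t t * PV_t:
  t * PV_t at t = 1.0000: 6.340058
  t * PV_t at t = 2.0000: 12.180706
  t * PV_t at t = 3.0000: 17.551450
  t * PV_t at t = 4.0000: 22.480243
  t * PV_t at t = 5.0000: 26.993568
  t * PV_t at t = 6.0000: 31.116505
  t * PV_t at t = 7.0000: 34.872804
  t * PV_t at t = 8.0000: 38.284950
  t * PV_t at t = 9.0000: 41.374226
  t * PV_t at t = 10.0000: 713.263351
Macaulay duration D = 944.457861 / 120.176672 = 7.858912
Modified duration = D / (1 + y/m) = 7.858912 / (1 + 0.041000) = 7.549387

Answer: Modified duration = 7.5494


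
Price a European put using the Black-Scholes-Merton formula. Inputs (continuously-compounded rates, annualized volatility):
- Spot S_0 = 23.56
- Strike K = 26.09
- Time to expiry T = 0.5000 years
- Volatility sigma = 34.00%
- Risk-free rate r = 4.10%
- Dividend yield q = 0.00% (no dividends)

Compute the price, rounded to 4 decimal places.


d1 = (ln(S/K) + (r - q + 0.5*sigma^2) * T) / (sigma * sqrt(T)) = -0.21879440
d2 = d1 - sigma * sqrt(T) = -0.45921070
exp(-rT) = 0.97970870; exp(-qT) = 1.00000000
P = K * exp(-rT) * N(-d2) - S_0 * exp(-qT) * N(-d1)
N(-d1) = 0.58659489; N(-d2) = 0.67695857
P = 26.0900 * 0.97970870 * 0.67695857 - 23.5600 * 1.00000000 * 0.58659489 = 3.4833

Answer: Price = 3.4833


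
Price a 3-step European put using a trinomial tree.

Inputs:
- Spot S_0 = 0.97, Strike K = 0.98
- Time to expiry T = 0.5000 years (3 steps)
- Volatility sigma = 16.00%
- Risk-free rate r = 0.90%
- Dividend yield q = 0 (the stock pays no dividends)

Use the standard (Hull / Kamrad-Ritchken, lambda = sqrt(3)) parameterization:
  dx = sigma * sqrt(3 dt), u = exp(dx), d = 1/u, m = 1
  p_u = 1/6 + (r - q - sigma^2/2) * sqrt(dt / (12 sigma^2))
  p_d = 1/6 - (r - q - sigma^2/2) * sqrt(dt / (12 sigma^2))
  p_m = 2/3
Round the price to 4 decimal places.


Answer: Price = V(0,0) = 0.0444

Derivation:
dt = T/N = 0.166667; dx = sigma*sqrt(3*dt) = 0.113137
u = exp(dx) = 1.119785; d = 1/u = 0.893028
p_u = 0.163868, p_m = 0.666667, p_d = 0.169466
Discount per step: exp(-r*dt) = 0.998501
Stock lattice S(k, j) with j the centered position index:
  k=0: S(0,+0) = 0.9700
  k=1: S(1,-1) = 0.8662; S(1,+0) = 0.9700; S(1,+1) = 1.0862
  k=2: S(2,-2) = 0.7736; S(2,-1) = 0.8662; S(2,+0) = 0.9700; S(2,+1) = 1.0862; S(2,+2) = 1.2163
  k=3: S(3,-3) = 0.6908; S(3,-2) = 0.7736; S(3,-1) = 0.8662; S(3,+0) = 0.9700; S(3,+1) = 1.0862; S(3,+2) = 1.2163; S(3,+3) = 1.3620
Terminal payoffs V(N, j) = max(K - S_T, 0):
  V(3,-3) = 0.289176; V(3,-2) = 0.206426; V(3,-1) = 0.113763; V(3,+0) = 0.010000; V(3,+1) = 0.000000; V(3,+2) = 0.000000; V(3,+3) = 0.000000
Backward induction: V(k, j) = exp(-r*dt) * [p_u * V(k+1, j+1) + p_m * V(k+1, j) + p_d * V(k+1, j-1)]
  V(2,-2) = exp(-r*dt) * [p_u*0.113763 + p_m*0.206426 + p_d*0.289176] = 0.204957
  V(2,-1) = exp(-r*dt) * [p_u*0.010000 + p_m*0.113763 + p_d*0.206426] = 0.112294
  V(2,+0) = exp(-r*dt) * [p_u*0.000000 + p_m*0.010000 + p_d*0.113763] = 0.025907
  V(2,+1) = exp(-r*dt) * [p_u*0.000000 + p_m*0.000000 + p_d*0.010000] = 0.001692
  V(2,+2) = exp(-r*dt) * [p_u*0.000000 + p_m*0.000000 + p_d*0.000000] = 0.000000
  V(1,-1) = exp(-r*dt) * [p_u*0.025907 + p_m*0.112294 + p_d*0.204957] = 0.113670
  V(1,+0) = exp(-r*dt) * [p_u*0.001692 + p_m*0.025907 + p_d*0.112294] = 0.036523
  V(1,+1) = exp(-r*dt) * [p_u*0.000000 + p_m*0.001692 + p_d*0.025907] = 0.005510
  V(0,+0) = exp(-r*dt) * [p_u*0.005510 + p_m*0.036523 + p_d*0.113670] = 0.044448


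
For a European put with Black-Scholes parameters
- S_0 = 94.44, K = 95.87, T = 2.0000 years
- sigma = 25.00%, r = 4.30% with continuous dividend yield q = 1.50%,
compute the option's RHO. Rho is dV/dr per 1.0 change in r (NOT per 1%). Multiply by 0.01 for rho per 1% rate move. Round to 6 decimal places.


Answer: Rho = -92.241076

Derivation:
d1 = 0.2926618946; d2 = -0.0608914960
phi(d1) = 0.3822180486; exp(-qT) = 0.9704455335; exp(-rT) = 0.9175942312
N(-d2) = 0.5242771890
Rho = -K*T*exp(-rT)*N(-d2) = -95.8700 * 2.0000 * 0.9175942312 * 0.5242771890 = -92.241076


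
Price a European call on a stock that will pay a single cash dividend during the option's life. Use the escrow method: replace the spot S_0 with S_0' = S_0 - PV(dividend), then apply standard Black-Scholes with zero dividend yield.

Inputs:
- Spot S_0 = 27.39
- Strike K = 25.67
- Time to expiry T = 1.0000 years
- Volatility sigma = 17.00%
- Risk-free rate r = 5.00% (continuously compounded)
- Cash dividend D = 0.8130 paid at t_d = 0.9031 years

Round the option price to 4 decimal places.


PV(D) = D * exp(-r * t_d) = 0.8130 * 0.95584931 = 0.77710549
S_0' = S_0 - PV(D) = 27.3900 - 0.77710549 = 26.61289451
d1 = (ln(S_0'/K) + (r + sigma^2/2)*T) / (sigma*sqrt(T)) = 0.59131094
d2 = d1 - sigma*sqrt(T) = 0.42131094
exp(-rT) = 0.95122942
N(d1) = 0.72284395; N(d2) = 0.66323598
C = S_0' * N(d1) - K * exp(-rT) * N(d2) = 26.61289451 * 0.72284395 - 25.6700 * 0.95122942 * 0.66323598 = 3.0420

Answer: Price = 3.0420


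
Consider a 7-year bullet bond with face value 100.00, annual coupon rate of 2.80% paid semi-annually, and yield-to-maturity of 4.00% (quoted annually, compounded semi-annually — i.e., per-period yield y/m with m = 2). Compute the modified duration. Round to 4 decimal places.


Coupon per period c = face * coupon_rate / m = 1.400000
Periods per year m = 2; per-period yield y/m = 0.020000
Number of cashflows N = 14
Cashflows (t years, CF_t, discount factor 1/(1+y/m)^(m*t), PV):
  t = 0.5000: CF_t = 1.400000, DF = 0.980392, PV = 1.372549
  t = 1.0000: CF_t = 1.400000, DF = 0.961169, PV = 1.345636
  t = 1.5000: CF_t = 1.400000, DF = 0.942322, PV = 1.319251
  t = 2.0000: CF_t = 1.400000, DF = 0.923845, PV = 1.293384
  t = 2.5000: CF_t = 1.400000, DF = 0.905731, PV = 1.268023
  t = 3.0000: CF_t = 1.400000, DF = 0.887971, PV = 1.243160
  t = 3.5000: CF_t = 1.400000, DF = 0.870560, PV = 1.218784
  t = 4.0000: CF_t = 1.400000, DF = 0.853490, PV = 1.194887
  t = 4.5000: CF_t = 1.400000, DF = 0.836755, PV = 1.171457
  t = 5.0000: CF_t = 1.400000, DF = 0.820348, PV = 1.148488
  t = 5.5000: CF_t = 1.400000, DF = 0.804263, PV = 1.125968
  t = 6.0000: CF_t = 1.400000, DF = 0.788493, PV = 1.103890
  t = 6.5000: CF_t = 1.400000, DF = 0.773033, PV = 1.082246
  t = 7.0000: CF_t = 101.400000, DF = 0.757875, PV = 76.848527
Price P = sum_t PV_t = 92.736251
First compute Macaulay numerator sum_t t * PV_t:
  t * PV_t at t = 0.5000: 0.686275
  t * PV_t at t = 1.0000: 1.345636
  t * PV_t at t = 1.5000: 1.978877
  t * PV_t at t = 2.0000: 2.586767
  t * PV_t at t = 2.5000: 3.170058
  t * PV_t at t = 3.0000: 3.729480
  t * PV_t at t = 3.5000: 4.265745
  t * PV_t at t = 4.0000: 4.779546
  t * PV_t at t = 4.5000: 5.271558
  t * PV_t at t = 5.0000: 5.742438
  t * PV_t at t = 5.5000: 6.192825
  t * PV_t at t = 6.0000: 6.623343
  t * PV_t at t = 6.5000: 7.034596
  t * PV_t at t = 7.0000: 537.939692
Macaulay duration D = 591.346836 / 92.736251 = 6.376652
Modified duration = D / (1 + y/m) = 6.376652 / (1 + 0.020000) = 6.251620

Answer: Modified duration = 6.2516


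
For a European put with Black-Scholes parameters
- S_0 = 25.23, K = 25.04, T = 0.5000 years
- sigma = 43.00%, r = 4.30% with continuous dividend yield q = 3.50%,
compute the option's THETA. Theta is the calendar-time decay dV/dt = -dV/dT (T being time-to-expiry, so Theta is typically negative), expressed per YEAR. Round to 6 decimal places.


d1 = 0.1900447036; d2 = -0.1140112123
phi(d1) = 0.3918026429; exp(-qT) = 0.9826522357; exp(-rT) = 0.9787294775
Theta = -S*exp(-qT)*phi(d1)*sigma/(2*sqrt(T)) + r*K*exp(-rT)*N(-d2) - q*S*exp(-qT)*N(-d1)
N(-d1) = 0.4246370502; N(-d2) = 0.5453855474; sqrt(T) = 0.7071067812
Term 1 = -25.2300 * 0.9826522357 * 0.3918026429 * 0.4300 / (2 * 0.7071067812) = -2.9535063984
Term 2 = 0.0430 * 25.0400 * 0.9787294775 * 0.5453855474 = 0.5747368903
Term 3 = -0.0350 * 25.2300 * 0.9826522357 * 0.4246370502 = -0.3684707563
Theta = -2.9535063984 + (0.5747368903) + (-0.3684707563) = -2.747240

Answer: Theta = -2.747240
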